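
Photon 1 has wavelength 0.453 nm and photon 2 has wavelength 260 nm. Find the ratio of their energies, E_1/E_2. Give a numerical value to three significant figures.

574

E_1 = 4.385e-16 J (from wavelength = 0.453 nm, via E = hc/λ).
E_2 = 7.640e-19 J (from wavelength = 260 nm, via E = hc/λ).
Ratio = 4.385e-16 / 7.640e-19 = 574.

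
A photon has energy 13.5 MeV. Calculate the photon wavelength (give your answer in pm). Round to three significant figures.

0.0918 pm

(h = 6.62607015 × 10^-34 J·s, c = 2.99792458 × 10^8 m/s, 1 eV = 1.602176634 × 10^-19 J.)
In SI units: E = 13.5 MeV = 2.1629 × 10^-12 J.
The photon relation is λ = hc/E, giving λ = 9.184 × 10^-14 m.
Converting to pm: λ = 0.09184 pm ≈ 0.0918 pm.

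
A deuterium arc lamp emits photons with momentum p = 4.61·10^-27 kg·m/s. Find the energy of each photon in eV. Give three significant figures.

8.63 eV

The photon relation is E = pc, giving E = 1.382·10^-18 J.
Converting to eV: E = 8.626 eV ≈ 8.63 eV.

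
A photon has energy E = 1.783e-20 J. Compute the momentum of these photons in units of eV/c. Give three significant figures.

0.111 eV/c

(c = 2.99792458e8 m/s, 1 eV = 1.602176634e-19 J.)
Since p = E/c for a photon, p = 5.947e-29 kg·m/s.
Converting to eV/c: p = 0.1113 eV/c ≈ 0.111 eV/c.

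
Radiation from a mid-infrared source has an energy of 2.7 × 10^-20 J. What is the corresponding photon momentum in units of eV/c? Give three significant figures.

Apply p = E/c: p = 9.006 × 10^-29 kg·m/s.
Converting to eV/c: p = 0.1685 eV/c ≈ 0.169 eV/c.

0.169 eV/c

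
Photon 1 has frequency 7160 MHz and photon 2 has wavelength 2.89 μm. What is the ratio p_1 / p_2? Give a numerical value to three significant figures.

p_1 = 1.583e-32 kg·m/s (from frequency = 7160 MHz, via p = hf/c).
p_2 = 2.293e-28 kg·m/s (from wavelength = 2.89 μm, via p = h/λ).
Ratio = 1.583e-32 / 2.293e-28 = 6.90e-5.

6.90e-5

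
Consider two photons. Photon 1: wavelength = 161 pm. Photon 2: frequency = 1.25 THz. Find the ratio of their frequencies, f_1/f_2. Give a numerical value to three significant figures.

1.49 × 10^6

f_1 = 1.862 × 10^18 Hz (from wavelength = 161 pm, via f = c/λ).
f_2 = 1.250 × 10^12 Hz (from frequency = 1.25 THz, via f given directly).
Ratio = 1.862 × 10^18 / 1.250 × 10^12 = 1.49 × 10^6.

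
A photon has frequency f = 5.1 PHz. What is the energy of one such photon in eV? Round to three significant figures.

21.1 eV

(h = 6.62607015e-34 J·s, 1 eV = 1.602176634e-19 J.)
First convert: f = 5.1 PHz = 5.1e15 Hz.
Apply E = hf: E = 3.379e-18 J.
Converting to eV: E = 21.09 eV ≈ 21.1 eV.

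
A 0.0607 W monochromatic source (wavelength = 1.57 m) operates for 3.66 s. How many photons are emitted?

Total energy: E_total = P·t = 0.0607 × 3.66 = 0.2222 J.
Per-photon energy: E = 1.265e-25 J.
N = E_total / E_photon = 1.76e24.

1.76e24 photons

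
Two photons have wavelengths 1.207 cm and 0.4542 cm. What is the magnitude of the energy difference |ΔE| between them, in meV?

Using E = hc/λ: E₁ = 1.6458e-23 J, E₂ = 4.3735e-23 J.
|ΔE| = |1.6458e-23 − 4.3735e-23| = 2.73e-23 J = 0.170 meV.

0.170 meV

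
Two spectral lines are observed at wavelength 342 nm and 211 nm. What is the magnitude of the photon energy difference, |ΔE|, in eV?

Using E = hc/λ: E₁ = 5.808·10^-19 J, E₂ = 9.414·10^-19 J.
|ΔE| = |5.808·10^-19 − 9.414·10^-19| = 3.61·10^-19 J = 2.25 eV.

2.25 eV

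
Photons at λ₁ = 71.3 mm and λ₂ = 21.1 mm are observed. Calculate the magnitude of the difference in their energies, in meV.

0.0414 meV

Using E = hc/λ: E₁ = 2.786e-24 J, E₂ = 9.414e-24 J.
|ΔE| = |2.786e-24 − 9.414e-24| = 6.63e-24 J = 0.0414 meV.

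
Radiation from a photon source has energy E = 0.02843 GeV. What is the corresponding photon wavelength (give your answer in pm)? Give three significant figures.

Use h = 6.62607015e-34 J·s, c = 2.99792458e8 m/s, 1 eV = 1.602176634e-19 J.
Convert to SI: E = 0.02843 GeV = 4.5550e-12 J.
The photon relation is λ = hc/E, giving λ = 4.361e-14 m.
Converting to pm: λ = 0.04361 pm ≈ 0.0436 pm.

0.0436 pm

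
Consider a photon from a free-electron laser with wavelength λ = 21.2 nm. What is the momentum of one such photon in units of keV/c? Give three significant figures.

Convert to SI: λ = 21.2 nm = 2.12 × 10^-8 m.
The photon relation is p = h/λ, giving p = 3.126 × 10^-26 kg·m/s.
Converting to keV/c: p = 0.05848 keV/c ≈ 0.0585 keV/c.

0.0585 keV/c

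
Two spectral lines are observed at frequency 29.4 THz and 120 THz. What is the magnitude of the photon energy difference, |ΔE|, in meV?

375 meV

Using E = hf: E₁ = 1.948e-20 J, E₂ = 7.951e-20 J.
|ΔE| = |1.948e-20 − 7.951e-20| = 6.00e-20 J = 375 meV.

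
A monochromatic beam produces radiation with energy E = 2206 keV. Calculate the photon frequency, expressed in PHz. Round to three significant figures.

5.33e5 PHz

(h = 6.62607015e-34 J·s, 1 eV = 1.602176634e-19 J.)
In SI units: E = 2206 keV = 3.5344e-13 J.
For a photon f = E/h, so f = 5.334e20 Hz.
Converting to PHz: f = 533400 PHz ≈ 5.33e5 PHz.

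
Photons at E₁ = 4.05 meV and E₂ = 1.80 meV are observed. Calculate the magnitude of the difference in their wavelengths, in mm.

0.383 mm

Using λ = hc/E: λ₁ = 3.061 × 10^-4 m, λ₂ = 6.888 × 10^-4 m.
|Δλ| = |3.061 × 10^-4 − 6.888 × 10^-4| = 3.83 × 10^-4 m = 0.383 mm.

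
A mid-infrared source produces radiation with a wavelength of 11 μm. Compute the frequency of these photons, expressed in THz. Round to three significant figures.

Take c = 2.99792458e8 m/s.
In SI units: λ = 11 μm = 1.1e-5 m.
Apply f = c/λ: f = 2.725e13 Hz.
Converting to THz: f = 27.25 THz ≈ 27.3 THz.

27.3 THz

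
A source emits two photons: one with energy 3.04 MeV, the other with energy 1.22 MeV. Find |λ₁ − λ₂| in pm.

0.608 pm

Using λ = hc/E: λ₁ = 4.078 × 10^-13 m, λ₂ = 1.016 × 10^-12 m.
|Δλ| = |4.078 × 10^-13 − 1.016 × 10^-12| = 6.08 × 10^-13 m = 0.608 pm.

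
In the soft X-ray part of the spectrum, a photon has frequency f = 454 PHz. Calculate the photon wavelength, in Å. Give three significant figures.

First convert: f = 454 PHz = 4.54 × 10^17 Hz.
Apply λ = c/f: λ = 6.603 × 10^-10 m.
Converting to Å: λ = 6.603 Å ≈ 6.60 Å.

6.60 Å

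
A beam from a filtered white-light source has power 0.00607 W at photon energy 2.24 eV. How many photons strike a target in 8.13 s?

1.38e17 photons

Total energy: E_total = P·t = 0.00607 × 8.13 = 0.04935 J.
Per-photon energy: E = 3.589e-19 J.
N = E_total / E_photon = 1.38e17.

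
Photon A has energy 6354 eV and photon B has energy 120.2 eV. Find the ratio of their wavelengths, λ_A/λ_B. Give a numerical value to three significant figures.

λ_A = 1.951e-10 m (from energy = 6354 eV, via λ = hc/E).
λ_B = 1.031e-8 m (from energy = 120.2 eV, via λ = hc/E).
Ratio = 1.951e-10 / 1.031e-8 = 0.0189.

0.0189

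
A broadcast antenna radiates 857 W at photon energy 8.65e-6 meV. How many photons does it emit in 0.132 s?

8.16e28 photons

Total energy: E_total = P·t = 857 × 0.132 = 113.1 J.
Per-photon energy: E = 1.386e-27 J.
N = E_total / E_photon = 8.16e28.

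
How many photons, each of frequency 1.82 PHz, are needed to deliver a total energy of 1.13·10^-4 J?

Per-photon energy: E = 1.206·10^-18 J (from frequency = 1.82 PHz).
N = E_total / E_photon = 1.13·10^-4 J / 1.206·10^-18 J = 9.37·10^13.

9.37·10^13 photons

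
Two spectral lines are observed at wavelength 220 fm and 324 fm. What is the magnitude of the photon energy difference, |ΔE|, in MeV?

1.81 MeV

Using E = hc/λ: E₁ = 9.029e-13 J, E₂ = 6.131e-13 J.
|ΔE| = |9.029e-13 − 6.131e-13| = 2.90e-13 J = 1.81 MeV.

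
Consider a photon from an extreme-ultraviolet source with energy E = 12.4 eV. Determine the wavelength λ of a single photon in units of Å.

1000 Å

Use h = 6.62607015e-34 J·s, c = 2.99792458e8 m/s, 1 eV = 1.602176634e-19 J.
Convert to SI: E = 12.4 eV = 1.9867e-18 J.
Apply λ = hc/E: λ = 9.999e-8 m.
Converting to Å: λ = 999.9 Å ≈ 1000 Å.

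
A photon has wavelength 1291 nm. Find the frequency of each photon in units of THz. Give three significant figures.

232 THz

In SI units: λ = 1291 nm = 1.291e-6 m.
For a photon f = c/λ, so f = 2.322e14 Hz.
Converting to THz: f = 232.2 THz ≈ 232 THz.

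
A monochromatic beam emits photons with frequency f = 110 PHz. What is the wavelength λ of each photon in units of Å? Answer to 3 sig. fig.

27.3 Å

(c = 2.99792458e8 m/s.)
In SI units: f = 110 PHz = 1.1e17 Hz.
Since λ = c/f for a photon, λ = 2.725e-9 m.
Converting to Å: λ = 27.25 Å ≈ 27.3 Å.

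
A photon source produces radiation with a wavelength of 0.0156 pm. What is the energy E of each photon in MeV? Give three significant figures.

79.5 MeV

(h = 6.62607015 × 10^-34 J·s, c = 2.99792458 × 10^8 m/s, 1 eV = 1.602176634 × 10^-19 J.)
In SI units: λ = 0.0156 pm = 1.56 × 10^-14 m.
The photon relation is E = hc/λ, giving E = 1.273 × 10^-11 J.
Converting to MeV: E = 79.48 MeV ≈ 79.5 MeV.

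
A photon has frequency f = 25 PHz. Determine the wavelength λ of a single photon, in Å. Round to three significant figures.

Take c = 2.99792458 × 10^8 m/s.
Convert to SI: f = 25 PHz = 2.5 × 10^16 Hz.
Apply λ = c/f: λ = 1.199 × 10^-8 m.
Converting to Å: λ = 119.9 Å ≈ 120 Å.

120 Å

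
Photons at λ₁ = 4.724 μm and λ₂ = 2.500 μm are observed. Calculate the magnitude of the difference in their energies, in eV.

0.233 eV

Using E = hc/λ: E₁ = 4.2050e-20 J, E₂ = 7.9458e-20 J.
|ΔE| = |4.2050e-20 − 7.9458e-20| = 3.74e-20 J = 0.233 eV.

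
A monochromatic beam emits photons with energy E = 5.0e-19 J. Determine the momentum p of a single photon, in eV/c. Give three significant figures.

Take c = 2.99792458e8 m/s, 1 eV = 1.602176634e-19 J.
Apply p = E/c: p = 1.668e-27 kg·m/s.
Converting to eV/c: p = 3.121 eV/c ≈ 3.12 eV/c.

3.12 eV/c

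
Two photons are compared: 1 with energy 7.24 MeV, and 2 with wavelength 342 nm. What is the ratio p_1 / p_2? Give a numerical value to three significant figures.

2.00 × 10^6

p_1 = 3.869 × 10^-21 kg·m/s (from energy = 7.24 MeV, via p = E/c).
p_2 = 1.937 × 10^-27 kg·m/s (from wavelength = 342 nm, via p = h/λ).
Ratio = 3.869 × 10^-21 / 1.937 × 10^-27 = 2.00 × 10^6.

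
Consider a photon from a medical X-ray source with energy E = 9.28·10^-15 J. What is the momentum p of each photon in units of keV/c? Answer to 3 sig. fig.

For a photon p = E/c, so p = 3.095·10^-23 kg·m/s.
Converting to keV/c: p = 57.92 keV/c ≈ 57.9 keV/c.

57.9 keV/c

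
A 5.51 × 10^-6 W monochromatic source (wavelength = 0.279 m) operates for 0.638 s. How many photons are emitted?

Total energy: E_total = P·t = 5.51 × 10^-6 × 0.638 = 3.515 × 10^-6 J.
Per-photon energy: E = 7.120 × 10^-25 J.
N = E_total / E_photon = 4.94 × 10^18.

4.94 × 10^18 photons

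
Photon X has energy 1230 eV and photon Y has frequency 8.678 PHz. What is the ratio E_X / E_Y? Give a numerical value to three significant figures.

34.3

E_X = 1.971 × 10^-16 J (from energy = 1230 eV, via E given directly).
E_Y = 5.750 × 10^-18 J (from frequency = 8.678 PHz, via E = hf).
Ratio = 1.971 × 10^-16 / 5.750 × 10^-18 = 34.3.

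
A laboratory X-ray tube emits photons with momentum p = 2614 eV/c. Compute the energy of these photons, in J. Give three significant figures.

4.19e-16 J

In SI units: p = 2614 eV/c = 1.3970e-24 kg·m/s.
Since E = pc for a photon, E = 4.188e-16 J.
So E ≈ 4.19e-16 J.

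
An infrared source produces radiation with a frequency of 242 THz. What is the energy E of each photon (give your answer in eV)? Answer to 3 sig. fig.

1.00 eV

In SI units: f = 242 THz = 2.42e14 Hz.
Apply E = hf: E = 1.604e-19 J.
Converting to eV: E = 1.001 eV ≈ 1.00 eV.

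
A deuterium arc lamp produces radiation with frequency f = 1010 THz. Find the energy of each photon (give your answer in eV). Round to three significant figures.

Convert to SI: f = 1010 THz = 1.01 × 10^15 Hz.
Apply E = hf: E = 6.692 × 10^-19 J.
Converting to eV: E = 4.177 eV ≈ 4.18 eV.

4.18 eV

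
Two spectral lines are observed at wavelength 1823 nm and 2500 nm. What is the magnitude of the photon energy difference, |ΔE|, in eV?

Using E = hc/λ: E₁ = 1.0897e-19 J, E₂ = 7.9458e-20 J.
|ΔE| = |1.0897e-19 − 7.9458e-20| = 2.95e-20 J = 0.184 eV.

0.184 eV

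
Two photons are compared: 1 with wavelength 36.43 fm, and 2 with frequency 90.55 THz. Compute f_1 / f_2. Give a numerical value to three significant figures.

9.09 × 10^7

f_1 = 8.229 × 10^21 Hz (from wavelength = 36.43 fm, via f = c/λ).
f_2 = 9.055 × 10^13 Hz (from frequency = 90.55 THz, via f given directly).
Ratio = 8.229 × 10^21 / 9.055 × 10^13 = 9.09 × 10^7.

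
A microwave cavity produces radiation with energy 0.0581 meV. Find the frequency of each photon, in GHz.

14.0 GHz

Take h = 6.62607015 × 10^-34 J·s, 1 eV = 1.602176634 × 10^-19 J.
Convert to SI: E = 0.0581 meV = 9.3086 × 10^-24 J.
For a photon f = E/h, so f = 1.405 × 10^10 Hz.
Converting to GHz: f = 14.05 GHz ≈ 14.0 GHz.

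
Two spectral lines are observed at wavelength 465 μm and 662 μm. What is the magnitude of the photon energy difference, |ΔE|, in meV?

Using E = hc/λ: E₁ = 4.272e-22 J, E₂ = 3.001e-22 J.
|ΔE| = |4.272e-22 − 3.001e-22| = 1.27e-22 J = 0.793 meV.

0.793 meV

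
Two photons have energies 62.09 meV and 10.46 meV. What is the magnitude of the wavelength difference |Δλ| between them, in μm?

Using λ = hc/E: λ₁ = 1.9968e-5 m, λ₂ = 1.1853e-4 m.
|Δλ| = |1.9968e-5 − 1.1853e-4| = 9.86e-5 m = 98.6 μm.

98.6 μm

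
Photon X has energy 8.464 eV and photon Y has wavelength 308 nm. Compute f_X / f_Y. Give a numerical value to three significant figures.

2.10

f_X = 2.047 × 10^15 Hz (from energy = 8.464 eV, via f = E/h).
f_Y = 9.734 × 10^14 Hz (from wavelength = 308 nm, via f = c/λ).
Ratio = 2.047 × 10^15 / 9.734 × 10^14 = 2.10.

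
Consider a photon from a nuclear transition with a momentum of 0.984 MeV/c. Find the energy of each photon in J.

1.58e-13 J

(c = 2.99792458e8 m/s, 1 eV = 1.602176634e-19 J.)
In SI units: p = 0.984 MeV/c = 5.2588e-22 kg·m/s.
Apply E = pc: E = 1.577e-13 J.
So E ≈ 1.58e-13 J.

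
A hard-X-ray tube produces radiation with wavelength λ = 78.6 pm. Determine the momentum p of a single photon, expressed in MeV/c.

0.0158 MeV/c

First convert: λ = 78.6 pm = 7.86e-11 m.
Apply p = h/λ: p = 8.430e-24 kg·m/s.
Converting to MeV/c: p = 0.01577 MeV/c ≈ 0.0158 MeV/c.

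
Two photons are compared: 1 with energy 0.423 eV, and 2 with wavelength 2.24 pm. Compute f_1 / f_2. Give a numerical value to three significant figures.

7.64 × 10^-7

f_1 = 1.023 × 10^14 Hz (from energy = 0.423 eV, via f = E/h).
f_2 = 1.338 × 10^20 Hz (from wavelength = 2.24 pm, via f = c/λ).
Ratio = 1.023 × 10^14 / 1.338 × 10^20 = 7.64 × 10^-7.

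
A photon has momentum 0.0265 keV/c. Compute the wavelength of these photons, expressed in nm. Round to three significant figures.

Take h = 6.62607015e-34 J·s, c = 2.99792458e8 m/s, 1 eV = 1.602176634e-19 J.
First convert: p = 0.0265 keV/c = 1.4162e-26 kg·m/s.
Apply λ = h/p: λ = 4.679e-8 m.
Converting to nm: λ = 46.79 nm ≈ 46.8 nm.

46.8 nm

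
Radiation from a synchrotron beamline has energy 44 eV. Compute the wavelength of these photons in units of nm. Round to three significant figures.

Take h = 6.62607015e-34 J·s, c = 2.99792458e8 m/s, 1 eV = 1.602176634e-19 J.
In SI units: E = 44 eV = 7.0496e-18 J.
The photon relation is λ = hc/E, giving λ = 2.818e-8 m.
Converting to nm: λ = 28.18 nm ≈ 28.2 nm.

28.2 nm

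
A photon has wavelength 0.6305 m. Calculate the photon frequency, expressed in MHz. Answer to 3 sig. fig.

The photon relation is f = c/λ, giving f = 4.755e8 Hz.
Converting to MHz: f = 475.5 MHz ≈ 475 MHz.

475 MHz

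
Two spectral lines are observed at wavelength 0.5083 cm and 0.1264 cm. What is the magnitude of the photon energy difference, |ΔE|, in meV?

Using E = hc/λ: E₁ = 3.9080 × 10^-23 J, E₂ = 1.5716 × 10^-22 J.
|ΔE| = |3.9080 × 10^-23 − 1.5716 × 10^-22| = 1.18 × 10^-22 J = 0.737 meV.

0.737 meV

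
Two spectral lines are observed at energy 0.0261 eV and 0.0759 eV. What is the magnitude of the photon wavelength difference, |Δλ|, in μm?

31.2 μm

Using λ = hc/E: λ₁ = 4.750e-5 m, λ₂ = 1.634e-5 m.
|Δλ| = |4.750e-5 − 1.634e-5| = 3.12e-5 m = 31.2 μm.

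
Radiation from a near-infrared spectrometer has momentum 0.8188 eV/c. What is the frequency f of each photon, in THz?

198 THz

Take h = 6.62607015 × 10^-34 J·s, c = 2.99792458 × 10^8 m/s, 1 eV = 1.602176634 × 10^-19 J.
In SI units: p = 0.8188 eV/c = 4.3759 × 10^-28 kg·m/s.
For a photon f = pc/h, so f = 1.980 × 10^14 Hz.
Converting to THz: f = 198.0 THz ≈ 198 THz.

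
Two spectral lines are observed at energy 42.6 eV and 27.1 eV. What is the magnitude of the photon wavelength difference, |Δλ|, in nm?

Using λ = hc/E: λ₁ = 2.910e-8 m, λ₂ = 4.575e-8 m.
|Δλ| = |2.910e-8 − 4.575e-8| = 1.66e-8 m = 16.6 nm.

16.6 nm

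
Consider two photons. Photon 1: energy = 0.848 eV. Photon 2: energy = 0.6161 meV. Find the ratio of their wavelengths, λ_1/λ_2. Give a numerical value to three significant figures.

7.27e-4

λ_1 = 1.462e-6 m (from energy = 0.848 eV, via λ = hc/E).
λ_2 = 0.002012 m (from energy = 0.6161 meV, via λ = hc/E).
Ratio = 1.462e-6 / 0.002012 = 7.27e-4.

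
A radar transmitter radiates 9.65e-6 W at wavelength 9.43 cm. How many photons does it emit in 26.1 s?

Total energy: E_total = P·t = 9.65e-6 × 26.1 = 2.519e-4 J.
Per-photon energy: E = 2.107e-24 J.
N = E_total / E_photon = 1.20e20.

1.20e20 photons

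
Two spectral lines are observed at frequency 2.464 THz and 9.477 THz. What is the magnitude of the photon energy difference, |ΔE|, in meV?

Using E = hf: E₁ = 1.6327 × 10^-21 J, E₂ = 6.2795 × 10^-21 J.
|ΔE| = |1.6327 × 10^-21 − 6.2795 × 10^-21| = 4.65 × 10^-21 J = 29.0 meV.

29.0 meV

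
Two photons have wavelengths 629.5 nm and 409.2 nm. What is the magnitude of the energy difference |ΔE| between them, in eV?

1.06 eV

Using E = hc/λ: E₁ = 3.1556 × 10^-19 J, E₂ = 4.8545 × 10^-19 J.
|ΔE| = |3.1556 × 10^-19 − 4.8545 × 10^-19| = 1.70 × 10^-19 J = 1.06 eV.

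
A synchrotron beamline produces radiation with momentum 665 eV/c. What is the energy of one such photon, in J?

1.07 × 10^-16 J

(c = 2.99792458 × 10^8 m/s, 1 eV = 1.602176634 × 10^-19 J.)
Convert to SI: p = 665 eV/c = 3.5540 × 10^-25 kg·m/s.
The photon relation is E = pc, giving E = 1.065 × 10^-16 J.
So E ≈ 1.07 × 10^-16 J.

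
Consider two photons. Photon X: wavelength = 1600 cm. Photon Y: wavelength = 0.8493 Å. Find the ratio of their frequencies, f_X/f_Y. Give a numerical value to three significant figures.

f_X = 1.874·10^7 Hz (from wavelength = 1600 cm, via f = c/λ).
f_Y = 3.530·10^18 Hz (from wavelength = 0.8493 Å, via f = c/λ).
Ratio = 1.874·10^7 / 3.530·10^18 = 5.31·10^-12.

5.31·10^-12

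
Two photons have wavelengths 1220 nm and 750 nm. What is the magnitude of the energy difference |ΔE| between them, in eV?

0.637 eV

Using E = hc/λ: E₁ = 1.628e-19 J, E₂ = 2.649e-19 J.
|ΔE| = |1.628e-19 − 2.649e-19| = 1.02e-19 J = 0.637 eV.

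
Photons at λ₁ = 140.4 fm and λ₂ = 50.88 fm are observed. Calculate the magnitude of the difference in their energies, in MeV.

15.5 MeV

Using E = hc/λ: E₁ = 1.4148·10^-12 J, E₂ = 3.9042·10^-12 J.
|ΔE| = |1.4148·10^-12 − 3.9042·10^-12| = 2.49·10^-12 J = 15.5 MeV.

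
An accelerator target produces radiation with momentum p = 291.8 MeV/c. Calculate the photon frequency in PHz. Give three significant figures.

7.06e7 PHz

Take h = 6.62607015e-34 J·s, c = 2.99792458e8 m/s, 1 eV = 1.602176634e-19 J.
Convert to SI: p = 291.8 MeV/c = 1.5595e-19 kg·m/s.
Since f = pc/h for a photon, f = 7.056e22 Hz.
Converting to PHz: f = 7.056e7 PHz ≈ 7.06e7 PHz.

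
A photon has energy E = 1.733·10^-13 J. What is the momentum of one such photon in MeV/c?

Apply p = E/c: p = 5.781·10^-22 kg·m/s.
Converting to MeV/c: p = 1.082 MeV/c ≈ 1.08 MeV/c.

1.08 MeV/c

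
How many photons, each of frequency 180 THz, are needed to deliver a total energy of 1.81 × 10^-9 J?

1.52 × 10^10 photons

Per-photon energy: E = 1.193 × 10^-19 J (from frequency = 180 THz).
N = E_total / E_photon = 1.81 × 10^-9 J / 1.193 × 10^-19 J = 1.52 × 10^10.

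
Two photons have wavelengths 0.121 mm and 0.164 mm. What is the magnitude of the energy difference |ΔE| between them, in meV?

Using E = hc/λ: E₁ = 1.642e-21 J, E₂ = 1.211e-21 J.
|ΔE| = |1.642e-21 − 1.211e-21| = 4.30e-22 J = 2.69 meV.

2.69 meV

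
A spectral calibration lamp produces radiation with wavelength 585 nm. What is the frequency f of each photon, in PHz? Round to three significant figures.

Use c = 2.99792458e8 m/s.
In SI units: λ = 585 nm = 5.85e-7 m.
For a photon f = c/λ, so f = 5.125e14 Hz.
Converting to PHz: f = 0.5125 PHz ≈ 0.512 PHz.

0.512 PHz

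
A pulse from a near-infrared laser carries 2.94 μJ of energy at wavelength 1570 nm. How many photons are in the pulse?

2.32 × 10^13 photons

Per-photon energy: E = 1.265 × 10^-19 J (from wavelength = 1570 nm).
N = E_total / E_photon = 2.94 × 10^-6 J / 1.265 × 10^-19 J = 2.32 × 10^13.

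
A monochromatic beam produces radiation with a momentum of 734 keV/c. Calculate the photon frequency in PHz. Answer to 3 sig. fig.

1.77 × 10^5 PHz

(h = 6.62607015 × 10^-34 J·s, c = 2.99792458 × 10^8 m/s, 1 eV = 1.602176634 × 10^-19 J.)
In SI units: p = 734 keV/c = 3.9227 × 10^-22 kg·m/s.
For a photon f = pc/h, so f = 1.775 × 10^20 Hz.
Converting to PHz: f = 177500 PHz ≈ 1.77 × 10^5 PHz.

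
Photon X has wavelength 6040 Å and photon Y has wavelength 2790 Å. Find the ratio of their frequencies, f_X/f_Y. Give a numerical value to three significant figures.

0.462

f_X = 4.963e14 Hz (from wavelength = 6040 Å, via f = c/λ).
f_Y = 1.075e15 Hz (from wavelength = 2790 Å, via f = c/λ).
Ratio = 4.963e14 / 1.075e15 = 0.462.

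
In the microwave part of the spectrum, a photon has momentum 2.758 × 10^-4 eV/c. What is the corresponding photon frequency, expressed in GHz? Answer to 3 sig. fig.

66.7 GHz

Take h = 6.62607015 × 10^-34 J·s, c = 2.99792458 × 10^8 m/s, 1 eV = 1.602176634 × 10^-19 J.
In SI units: p = 2.758 × 10^-4 eV/c = 1.4740 × 10^-31 kg·m/s.
Since f = pc/h for a photon, f = 6.669 × 10^10 Hz.
Converting to GHz: f = 66.69 GHz ≈ 66.7 GHz.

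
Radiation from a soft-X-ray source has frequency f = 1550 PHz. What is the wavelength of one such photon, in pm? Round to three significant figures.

Take c = 2.99792458 × 10^8 m/s.
First convert: f = 1550 PHz = 1.55 × 10^18 Hz.
Apply λ = c/f: λ = 1.934 × 10^-10 m.
Converting to pm: λ = 193.4 pm ≈ 193 pm.

193 pm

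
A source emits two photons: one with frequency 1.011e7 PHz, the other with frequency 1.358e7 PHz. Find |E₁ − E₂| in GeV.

Using E = hf: E₁ = 6.6990e-12 J, E₂ = 8.9982e-12 J.
|ΔE| = |6.6990e-12 − 8.9982e-12| = 2.30e-12 J = 0.0144 GeV.

0.0144 GeV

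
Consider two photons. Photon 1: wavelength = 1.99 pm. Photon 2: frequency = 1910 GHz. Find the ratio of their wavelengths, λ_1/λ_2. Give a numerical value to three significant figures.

1.27 × 10^-8

λ_1 = 1.990 × 10^-12 m (from wavelength = 1.99 pm, via λ given directly).
λ_2 = 1.570 × 10^-4 m (from frequency = 1910 GHz, via λ = c/f).
Ratio = 1.990 × 10^-12 / 1.570 × 10^-4 = 1.27 × 10^-8.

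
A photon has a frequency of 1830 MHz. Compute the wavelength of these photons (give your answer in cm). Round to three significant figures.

Convert to SI: f = 1830 MHz = 1.83 × 10^9 Hz.
Apply λ = c/f: λ = 0.1638 m.
Converting to cm: λ = 16.38 cm ≈ 16.4 cm.

16.4 cm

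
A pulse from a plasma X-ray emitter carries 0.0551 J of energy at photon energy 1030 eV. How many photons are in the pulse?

3.34e14 photons

Per-photon energy: E = 1.650e-16 J (from energy = 1030 eV).
N = E_total / E_photon = 0.0551 J / 1.650e-16 J = 3.34e14.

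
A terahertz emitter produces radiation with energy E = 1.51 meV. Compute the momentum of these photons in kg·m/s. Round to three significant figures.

8.07 × 10^-31 kg·m/s

First convert: E = 1.51 meV = 2.4193 × 10^-22 J.
Since p = E/c for a photon, p = 8.070 × 10^-31 kg·m/s.
So p ≈ 8.07 × 10^-31 kg·m/s.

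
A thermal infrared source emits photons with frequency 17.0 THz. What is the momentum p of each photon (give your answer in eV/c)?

0.0703 eV/c

Use h = 6.62607015 × 10^-34 J·s, c = 2.99792458 × 10^8 m/s, 1 eV = 1.602176634 × 10^-19 J.
Convert to SI: f = 17.0 THz = 1.70 × 10^13 Hz.
The photon relation is p = hf/c, giving p = 3.757 × 10^-29 kg·m/s.
Converting to eV/c: p = 0.07031 eV/c ≈ 0.0703 eV/c.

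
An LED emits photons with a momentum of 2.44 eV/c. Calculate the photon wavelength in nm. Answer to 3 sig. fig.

508 nm

First convert: p = 2.44 eV/c = 1.3040e-27 kg·m/s.
Since λ = h/p for a photon, λ = 5.081e-7 m.
Converting to nm: λ = 508.1 nm ≈ 508 nm.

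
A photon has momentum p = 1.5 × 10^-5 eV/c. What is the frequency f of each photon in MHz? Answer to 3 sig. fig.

3630 MHz

(h = 6.62607015 × 10^-34 J·s, c = 2.99792458 × 10^8 m/s, 1 eV = 1.602176634 × 10^-19 J.)
First convert: p = 1.5 × 10^-5 eV/c = 8.0164 × 10^-33 kg·m/s.
Since f = pc/h for a photon, f = 3.627 × 10^9 Hz.
Converting to MHz: f = 3627 MHz ≈ 3630 MHz.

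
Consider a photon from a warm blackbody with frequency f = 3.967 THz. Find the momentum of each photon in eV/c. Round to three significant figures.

(h = 6.62607015e-34 J·s, c = 2.99792458e8 m/s, 1 eV = 1.602176634e-19 J.)
First convert: f = 3.967 THz = 3.967e12 Hz.
For a photon p = hf/c, so p = 8.768e-30 kg·m/s.
Converting to eV/c: p = 0.01641 eV/c ≈ 0.0164 eV/c.

0.0164 eV/c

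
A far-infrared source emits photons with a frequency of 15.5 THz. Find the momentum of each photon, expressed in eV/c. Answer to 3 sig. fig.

0.0641 eV/c

In SI units: f = 15.5 THz = 1.55e13 Hz.
Apply p = hf/c: p = 3.426e-29 kg·m/s.
Converting to eV/c: p = 0.06410 eV/c ≈ 0.0641 eV/c.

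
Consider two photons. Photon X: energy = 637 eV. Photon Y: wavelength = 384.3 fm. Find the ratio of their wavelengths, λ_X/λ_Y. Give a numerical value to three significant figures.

5060

λ_X = 1.946 × 10^-9 m (from energy = 637 eV, via λ = hc/E).
λ_Y = 3.843 × 10^-13 m (from wavelength = 384.3 fm, via λ given directly).
Ratio = 1.946 × 10^-9 / 3.843 × 10^-13 = 5060.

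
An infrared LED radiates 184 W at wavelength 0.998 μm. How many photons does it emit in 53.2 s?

4.92·10^22 photons

Total energy: E_total = P·t = 184 × 53.2 = 9789 J.
Per-photon energy: E = 1.990·10^-19 J.
N = E_total / E_photon = 4.92·10^22.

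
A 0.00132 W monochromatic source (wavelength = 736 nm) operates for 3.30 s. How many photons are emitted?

1.61e16 photons

Total energy: E_total = P·t = 0.00132 × 3.30 = 0.004356 J.
Per-photon energy: E = 2.699e-19 J.
N = E_total / E_photon = 1.61e16.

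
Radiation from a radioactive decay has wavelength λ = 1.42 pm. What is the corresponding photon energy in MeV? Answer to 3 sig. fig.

Use h = 6.62607015 × 10^-34 J·s, c = 2.99792458 × 10^8 m/s, 1 eV = 1.602176634 × 10^-19 J.
In SI units: λ = 1.42 pm = 1.42 × 10^-12 m.
Apply E = hc/λ: E = 1.399 × 10^-13 J.
Converting to MeV: E = 0.8731 MeV ≈ 0.873 MeV.

0.873 MeV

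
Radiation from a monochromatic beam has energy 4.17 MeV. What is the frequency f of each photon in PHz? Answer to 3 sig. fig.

1.01 × 10^6 PHz

Take h = 6.62607015 × 10^-34 J·s, 1 eV = 1.602176634 × 10^-19 J.
Convert to SI: E = 4.17 MeV = 6.6811 × 10^-13 J.
The photon relation is f = E/h, giving f = 1.008 × 10^21 Hz.
Converting to PHz: f = 1.008 × 10^6 PHz ≈ 1.01 × 10^6 PHz.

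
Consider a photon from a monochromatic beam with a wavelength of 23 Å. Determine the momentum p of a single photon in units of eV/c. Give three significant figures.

539 eV/c

Use h = 6.62607015e-34 J·s, c = 2.99792458e8 m/s, 1 eV = 1.602176634e-19 J.
Convert to SI: λ = 23 Å = 2.3e-9 m.
For a photon p = h/λ, so p = 2.881e-25 kg·m/s.
Converting to eV/c: p = 539.1 eV/c ≈ 539 eV/c.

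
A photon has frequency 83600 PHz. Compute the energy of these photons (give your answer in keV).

346 keV

Convert to SI: f = 83600 PHz = 8.36·10^19 Hz.
Apply E = hf: E = 5.539·10^-14 J.
Converting to keV: E = 345.7 keV ≈ 346 keV.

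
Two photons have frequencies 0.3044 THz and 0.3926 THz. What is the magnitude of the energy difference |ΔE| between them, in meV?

Using E = hf: E₁ = 2.0170 × 10^-22 J, E₂ = 2.6014 × 10^-22 J.
|ΔE| = |2.0170 × 10^-22 − 2.6014 × 10^-22| = 5.84 × 10^-23 J = 0.365 meV.

0.365 meV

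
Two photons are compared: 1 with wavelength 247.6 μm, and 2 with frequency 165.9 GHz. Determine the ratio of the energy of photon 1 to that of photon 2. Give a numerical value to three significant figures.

E_1 = 8.023 × 10^-22 J (from wavelength = 247.6 μm, via E = hc/λ).
E_2 = 1.099 × 10^-22 J (from frequency = 165.9 GHz, via E = hf).
Ratio = 8.023 × 10^-22 / 1.099 × 10^-22 = 7.30.

7.30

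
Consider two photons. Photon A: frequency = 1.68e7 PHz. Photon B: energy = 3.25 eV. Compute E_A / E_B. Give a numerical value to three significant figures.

E_A = 1.113e-11 J (from frequency = 1.68e7 PHz, via E = hf).
E_B = 5.207e-19 J (from energy = 3.25 eV, via E given directly).
Ratio = 1.113e-11 / 5.207e-19 = 2.14e7.

2.14e7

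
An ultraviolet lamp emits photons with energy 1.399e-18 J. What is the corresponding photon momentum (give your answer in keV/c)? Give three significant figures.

8.73e-3 keV/c

Take c = 2.99792458e8 m/s, 1 eV = 1.602176634e-19 J.
For a photon p = E/c, so p = 4.667e-27 kg·m/s.
Converting to keV/c: p = 0.008732 keV/c ≈ 8.73e-3 keV/c.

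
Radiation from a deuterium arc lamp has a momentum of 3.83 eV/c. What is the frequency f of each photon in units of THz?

926 THz

Take h = 6.62607015 × 10^-34 J·s, c = 2.99792458 × 10^8 m/s, 1 eV = 1.602176634 × 10^-19 J.
In SI units: p = 3.83 eV/c = 2.0469 × 10^-27 kg·m/s.
For a photon f = pc/h, so f = 9.261 × 10^14 Hz.
Converting to THz: f = 926.1 THz ≈ 926 THz.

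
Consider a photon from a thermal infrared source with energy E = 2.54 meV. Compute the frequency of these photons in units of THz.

(h = 6.62607015·10^-34 J·s, 1 eV = 1.602176634·10^-19 J.)
First convert: E = 2.54 meV = 4.0695·10^-22 J.
For a photon f = E/h, so f = 6.142·10^11 Hz.
Converting to THz: f = 0.6142 THz ≈ 0.614 THz.

0.614 THz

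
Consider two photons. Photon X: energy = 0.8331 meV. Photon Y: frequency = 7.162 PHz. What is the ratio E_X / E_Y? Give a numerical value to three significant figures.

E_X = 1.335e-22 J (from energy = 0.8331 meV, via E given directly).
E_Y = 4.746e-18 J (from frequency = 7.162 PHz, via E = hf).
Ratio = 1.335e-22 / 4.746e-18 = 2.81e-5.

2.81e-5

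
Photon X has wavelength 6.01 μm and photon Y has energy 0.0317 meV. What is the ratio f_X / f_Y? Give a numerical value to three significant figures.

6510

f_X = 4.988 × 10^13 Hz (from wavelength = 6.01 μm, via f = c/λ).
f_Y = 7.665 × 10^9 Hz (from energy = 0.0317 meV, via f = E/h).
Ratio = 4.988 × 10^13 / 7.665 × 10^9 = 6510.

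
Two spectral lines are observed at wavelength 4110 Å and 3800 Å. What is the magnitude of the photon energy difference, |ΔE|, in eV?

0.246 eV

Using E = hc/λ: E₁ = 4.833e-19 J, E₂ = 5.227e-19 J.
|ΔE| = |4.833e-19 − 5.227e-19| = 3.94e-20 J = 0.246 eV.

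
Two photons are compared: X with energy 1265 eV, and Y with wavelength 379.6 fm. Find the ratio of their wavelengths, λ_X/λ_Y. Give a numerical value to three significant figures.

2580

λ_X = 9.801e-10 m (from energy = 1265 eV, via λ = hc/E).
λ_Y = 3.796e-13 m (from wavelength = 379.6 fm, via λ given directly).
Ratio = 9.801e-10 / 3.796e-13 = 2580.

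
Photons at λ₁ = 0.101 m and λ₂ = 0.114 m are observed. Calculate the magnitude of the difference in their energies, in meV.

1.40e-3 meV

Using E = hc/λ: E₁ = 1.967e-24 J, E₂ = 1.742e-24 J.
|ΔE| = |1.967e-24 − 1.742e-24| = 2.24e-25 J = 1.40e-3 meV.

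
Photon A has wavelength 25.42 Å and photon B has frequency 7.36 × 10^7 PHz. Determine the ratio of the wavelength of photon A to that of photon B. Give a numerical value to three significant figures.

6.24 × 10^5

λ_A = 2.542 × 10^-9 m (from wavelength = 25.42 Å, via λ given directly).
λ_B = 4.073 × 10^-15 m (from frequency = 7.36 × 10^7 PHz, via λ = c/f).
Ratio = 2.542 × 10^-9 / 4.073 × 10^-15 = 6.24 × 10^5.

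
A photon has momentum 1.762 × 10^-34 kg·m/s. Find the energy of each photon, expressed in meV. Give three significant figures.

3.30 × 10^-4 meV

Since E = pc for a photon, E = 5.282 × 10^-26 J.
Converting to meV: E = 3.297 × 10^-4 meV ≈ 3.30 × 10^-4 meV.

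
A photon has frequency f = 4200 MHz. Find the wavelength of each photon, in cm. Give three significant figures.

7.14 cm

Convert to SI: f = 4200 MHz = 4.20e9 Hz.
Since λ = c/f for a photon, λ = 0.07138 m.
Converting to cm: λ = 7.138 cm ≈ 7.14 cm.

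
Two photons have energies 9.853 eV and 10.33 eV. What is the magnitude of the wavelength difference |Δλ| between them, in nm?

5.81 nm

Using λ = hc/E: λ₁ = 1.2583e-7 m, λ₂ = 1.2002e-7 m.
|Δλ| = |1.2583e-7 − 1.2002e-7| = 5.81e-9 m = 5.81 nm.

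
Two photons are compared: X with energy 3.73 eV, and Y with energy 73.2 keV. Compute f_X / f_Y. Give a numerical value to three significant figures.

5.10e-5

f_X = 9.019e14 Hz (from energy = 3.73 eV, via f = E/h).
f_Y = 1.770e19 Hz (from energy = 73.2 keV, via f = E/h).
Ratio = 9.019e14 / 1.770e19 = 5.10e-5.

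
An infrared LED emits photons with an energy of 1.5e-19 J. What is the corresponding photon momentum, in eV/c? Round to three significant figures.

0.936 eV/c

For a photon p = E/c, so p = 5.003e-28 kg·m/s.
Converting to eV/c: p = 0.9362 eV/c ≈ 0.936 eV/c.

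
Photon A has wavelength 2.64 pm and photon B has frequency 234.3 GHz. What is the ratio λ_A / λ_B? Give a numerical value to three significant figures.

2.06 × 10^-9

λ_A = 2.640 × 10^-12 m (from wavelength = 2.64 pm, via λ given directly).
λ_B = 0.001280 m (from frequency = 234.3 GHz, via λ = c/f).
Ratio = 2.640 × 10^-12 / 0.001280 = 2.06 × 10^-9.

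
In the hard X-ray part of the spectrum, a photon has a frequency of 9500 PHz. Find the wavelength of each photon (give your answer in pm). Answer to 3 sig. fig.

In SI units: f = 9500 PHz = 9.5e18 Hz.
For a photon λ = c/f, so λ = 3.156e-11 m.
Converting to pm: λ = 31.56 pm ≈ 31.6 pm.

31.6 pm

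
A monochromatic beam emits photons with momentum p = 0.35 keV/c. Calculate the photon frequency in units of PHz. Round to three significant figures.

In SI units: p = 0.35 keV/c = 1.8705e-25 kg·m/s.
Since f = pc/h for a photon, f = 8.463e16 Hz.
Converting to PHz: f = 84.63 PHz ≈ 84.6 PHz.

84.6 PHz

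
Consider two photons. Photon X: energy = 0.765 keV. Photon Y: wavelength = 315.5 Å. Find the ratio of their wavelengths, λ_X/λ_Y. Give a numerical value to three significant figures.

0.0514

λ_X = 1.621 × 10^-9 m (from energy = 0.765 keV, via λ = hc/E).
λ_Y = 3.155 × 10^-8 m (from wavelength = 315.5 Å, via λ given directly).
Ratio = 1.621 × 10^-9 / 3.155 × 10^-8 = 0.0514.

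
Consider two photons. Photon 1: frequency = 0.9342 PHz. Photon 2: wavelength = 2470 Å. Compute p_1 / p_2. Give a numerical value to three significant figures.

0.770

p_1 = 2.065e-27 kg·m/s (from frequency = 0.9342 PHz, via p = hf/c).
p_2 = 2.683e-27 kg·m/s (from wavelength = 2470 Å, via p = h/λ).
Ratio = 2.065e-27 / 2.683e-27 = 0.770.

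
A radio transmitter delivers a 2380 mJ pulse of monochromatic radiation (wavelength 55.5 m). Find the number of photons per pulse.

Per-photon energy: E = 3.579 × 10^-27 J (from wavelength = 55.5 m).
N = E_total / E_photon = 2.38 J / 3.579 × 10^-27 J = 6.65 × 10^26.

6.65 × 10^26 photons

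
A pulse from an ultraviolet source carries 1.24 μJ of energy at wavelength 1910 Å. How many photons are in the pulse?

Per-photon energy: E = 1.040·10^-18 J (from wavelength = 1910 Å).
N = E_total / E_photon = 1.24·10^-6 J / 1.040·10^-18 J = 1.19·10^12.

1.19·10^12 photons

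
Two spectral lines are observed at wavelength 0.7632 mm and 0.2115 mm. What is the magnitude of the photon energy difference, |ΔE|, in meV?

4.24 meV

Using E = hc/λ: E₁ = 2.6028e-22 J, E₂ = 9.3922e-22 J.
|ΔE| = |2.6028e-22 − 9.3922e-22| = 6.79e-22 J = 4.24 meV.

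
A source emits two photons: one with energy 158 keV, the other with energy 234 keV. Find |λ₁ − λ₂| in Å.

0.0255 Å

Using λ = hc/E: λ₁ = 7.847·10^-12 m, λ₂ = 5.298·10^-12 m.
|Δλ| = |7.847·10^-12 − 5.298·10^-12| = 2.55·10^-12 m = 0.0255 Å.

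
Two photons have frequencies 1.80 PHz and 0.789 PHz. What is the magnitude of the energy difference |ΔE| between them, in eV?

Using E = hf: E₁ = 1.193e-18 J, E₂ = 5.228e-19 J.
|ΔE| = |1.193e-18 − 5.228e-19| = 6.70e-19 J = 4.18 eV.

4.18 eV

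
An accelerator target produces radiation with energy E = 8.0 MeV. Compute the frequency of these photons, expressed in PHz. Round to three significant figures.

In SI units: E = 8.0 MeV = 1.2817 × 10^-12 J.
For a photon f = E/h, so f = 1.934 × 10^21 Hz.
Converting to PHz: f = 1.934 × 10^6 PHz ≈ 1.93 × 10^6 PHz.

1.93 × 10^6 PHz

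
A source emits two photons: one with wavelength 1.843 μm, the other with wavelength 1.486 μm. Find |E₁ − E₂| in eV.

Using E = hc/λ: E₁ = 1.0778·10^-19 J, E₂ = 1.3368·10^-19 J.
|ΔE| = |1.0778·10^-19 − 1.3368·10^-19| = 2.59·10^-20 J = 0.162 eV.

0.162 eV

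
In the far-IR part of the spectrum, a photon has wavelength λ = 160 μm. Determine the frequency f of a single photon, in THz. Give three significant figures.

1.87 THz

In SI units: λ = 160 μm = 1.6 × 10^-4 m.
For a photon f = c/λ, so f = 1.874 × 10^12 Hz.
Converting to THz: f = 1.874 THz ≈ 1.87 THz.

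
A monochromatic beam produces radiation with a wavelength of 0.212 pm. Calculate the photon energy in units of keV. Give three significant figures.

5850 keV

(h = 6.62607015e-34 J·s, c = 2.99792458e8 m/s, 1 eV = 1.602176634e-19 J.)
In SI units: λ = 0.212 pm = 2.12e-13 m.
For a photon E = hc/λ, so E = 9.370e-13 J.
Converting to keV: E = 5848 keV ≈ 5850 keV.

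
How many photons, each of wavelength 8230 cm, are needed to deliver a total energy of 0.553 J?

Per-photon energy: E = 2.414e-27 J (from wavelength = 8230 cm).
N = E_total / E_photon = 0.553 J / 2.414e-27 J = 2.29e26.

2.29e26 photons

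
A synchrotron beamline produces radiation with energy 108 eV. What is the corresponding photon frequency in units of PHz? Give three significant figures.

26.1 PHz

First convert: E = 108 eV = 1.7304e-17 J.
The photon relation is f = E/h, giving f = 2.611e16 Hz.
Converting to PHz: f = 26.11 PHz ≈ 26.1 PHz.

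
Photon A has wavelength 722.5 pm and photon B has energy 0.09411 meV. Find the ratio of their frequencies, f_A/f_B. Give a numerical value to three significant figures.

f_A = 4.149e17 Hz (from wavelength = 722.5 pm, via f = c/λ).
f_B = 2.276e10 Hz (from energy = 0.09411 meV, via f = E/h).
Ratio = 4.149e17 / 2.276e10 = 1.82e7.

1.82e7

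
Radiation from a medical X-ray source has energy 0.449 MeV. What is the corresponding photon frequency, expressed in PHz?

(h = 6.62607015 × 10^-34 J·s, 1 eV = 1.602176634 × 10^-19 J.)
First convert: E = 0.449 MeV = 7.1938 × 10^-14 J.
The photon relation is f = E/h, giving f = 1.086 × 10^20 Hz.
Converting to PHz: f = 108600 PHz ≈ 1.09 × 10^5 PHz.

1.09 × 10^5 PHz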